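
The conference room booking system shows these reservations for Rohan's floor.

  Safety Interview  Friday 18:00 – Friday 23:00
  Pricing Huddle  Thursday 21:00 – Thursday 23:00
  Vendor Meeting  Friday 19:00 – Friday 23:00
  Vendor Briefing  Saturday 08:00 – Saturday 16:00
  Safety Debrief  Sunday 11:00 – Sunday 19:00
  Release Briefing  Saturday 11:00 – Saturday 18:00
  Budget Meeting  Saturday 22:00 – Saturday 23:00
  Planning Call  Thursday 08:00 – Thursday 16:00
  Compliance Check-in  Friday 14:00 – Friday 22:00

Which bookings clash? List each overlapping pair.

Check each pair: they overlap iff neither finishes before the other starts.
Sorted by start: Planning Call, Pricing Huddle, Compliance Check-in, Safety Interview, Vendor Meeting, Vendor Briefing, Release Briefing, Budget Meeting, Safety Debrief.
Pricing Huddle starts after Planning Call ends; Planning Call is clear from here.
Compliance Check-in starts after Pricing Huddle ends; Pricing Huddle is clear from here.
Safety Interview starts before Compliance Check-in ends → Compliance Check-in and Safety Interview overlap.
Vendor Meeting starts before Compliance Check-in ends → Compliance Check-in and Vendor Meeting overlap.
Vendor Briefing starts after Compliance Check-in ends; Compliance Check-in is clear from here.
Vendor Meeting starts before Safety Interview ends → Safety Interview and Vendor Meeting overlap.
Vendor Briefing starts after Safety Interview ends; Safety Interview is clear from here.
Vendor Briefing starts after Vendor Meeting ends; Vendor Meeting is clear from here.
Release Briefing starts before Vendor Briefing ends → Vendor Briefing and Release Briefing overlap.
Budget Meeting starts after Vendor Briefing ends; Vendor Briefing is clear from here.
Budget Meeting starts after Release Briefing ends; Release Briefing is clear from here.
Safety Debrief starts after Budget Meeting ends.

Compliance Check-in & Safety Interview, Compliance Check-in & Vendor Meeting, Release Briefing & Vendor Briefing, Safety Interview & Vendor Meeting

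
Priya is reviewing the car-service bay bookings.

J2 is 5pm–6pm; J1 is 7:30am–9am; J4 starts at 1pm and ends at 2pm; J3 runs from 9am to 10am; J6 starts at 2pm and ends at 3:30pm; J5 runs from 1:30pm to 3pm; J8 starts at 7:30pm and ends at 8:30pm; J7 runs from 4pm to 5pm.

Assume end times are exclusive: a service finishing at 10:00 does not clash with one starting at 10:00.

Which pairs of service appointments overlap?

Sorted by start: J1, J3, J4, J5, J6, J7, J2, J8.
J3 starts exactly when J1 ends (back-to-back, no overlap) — done with J1.
J4 starts after J3 ends — done with J3.
J5 starts before J4 ends → J4 and J5 overlap.
J6 starts exactly when J4 ends (back-to-back, no overlap) — done with J4.
J6 starts before J5 ends → J5 and J6 overlap.
J7 starts after J5 ends — done with J5.
J7 starts after J6 ends — done with J6.
J2 starts exactly when J7 ends (back-to-back, no overlap) — done with J7.
J8 starts after J2 ends.

J4 & J5, J5 & J6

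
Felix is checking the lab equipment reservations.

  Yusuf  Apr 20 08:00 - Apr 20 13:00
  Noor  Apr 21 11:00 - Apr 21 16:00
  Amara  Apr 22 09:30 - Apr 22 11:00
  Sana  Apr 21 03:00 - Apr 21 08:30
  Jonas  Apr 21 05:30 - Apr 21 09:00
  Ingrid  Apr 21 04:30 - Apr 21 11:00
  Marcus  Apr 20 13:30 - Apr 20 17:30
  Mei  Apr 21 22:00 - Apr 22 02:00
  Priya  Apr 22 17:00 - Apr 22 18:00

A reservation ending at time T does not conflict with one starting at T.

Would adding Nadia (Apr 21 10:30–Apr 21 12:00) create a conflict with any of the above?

Yes — it overlaps Ingrid, Noor

Yusuf: ends Apr 20 13:00 at or before Nadia starts Apr 21 10:30 → clear.
Marcus: ends Apr 20 17:30 at or before Nadia starts Apr 21 10:30 → clear.
Sana: ends Apr 21 08:30 at or before Nadia starts Apr 21 10:30 → clear.
Ingrid: starts Apr 21 04:30 before Nadia ends Apr 21 12:00, and ends Apr 21 11:00 after Nadia starts Apr 21 10:30 → overlap.
Jonas: ends Apr 21 09:00 at or before Nadia starts Apr 21 10:30 → clear.
Noor: starts Apr 21 11:00 before Nadia ends Apr 21 12:00, and ends Apr 21 16:00 after Nadia starts Apr 21 10:30 → overlap.
Mei: starts Apr 21 22:00 at or after Nadia ends Apr 21 12:00 → clear.
Amara: starts Apr 22 09:30 at or after Nadia ends Apr 21 12:00 → clear.
Priya: starts Apr 22 17:00 at or after Nadia ends Apr 21 12:00 → clear.
Nadia overlaps Ingrid, Noor.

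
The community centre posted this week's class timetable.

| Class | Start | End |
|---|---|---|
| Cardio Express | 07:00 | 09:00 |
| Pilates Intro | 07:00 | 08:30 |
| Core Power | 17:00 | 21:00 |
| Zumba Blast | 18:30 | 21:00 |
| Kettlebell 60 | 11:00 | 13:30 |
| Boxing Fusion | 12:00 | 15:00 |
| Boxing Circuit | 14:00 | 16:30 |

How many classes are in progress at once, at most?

2

Walk through starts and ends in time order (an end at T is processed before a start at T):
07:00 start Cardio Express → 1
07:00 start Pilates Intro → 2
08:30 end Pilates Intro → 1
09:00 end Cardio Express → 0
11:00 start Kettlebell 60 → 1
12:00 start Boxing Fusion → 2
13:30 end Kettlebell 60 → 1
14:00 start Boxing Circuit → 2
15:00 end Boxing Fusion → 1
16:30 end Boxing Circuit → 0
17:00 start Core Power → 1
18:30 start Zumba Blast → 2
21:00 end Core Power → 1
21:00 end Zumba Blast → 0
Peak is 2, at 07:00 (Cardio Express, Pilates Intro).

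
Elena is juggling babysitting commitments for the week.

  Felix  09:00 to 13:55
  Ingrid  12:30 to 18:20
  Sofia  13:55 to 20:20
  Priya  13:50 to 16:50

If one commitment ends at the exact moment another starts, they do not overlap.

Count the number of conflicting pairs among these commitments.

Sorted by start: Felix, Ingrid, Priya, Sofia.
Ingrid starts before Felix ends → Felix and Ingrid overlap.
Priya starts before Felix ends → Felix and Priya overlap.
Sofia starts exactly when Felix ends (back-to-back, no overlap).
Priya starts before Ingrid ends → Ingrid and Priya overlap.
Sofia starts before Ingrid ends → Ingrid and Sofia overlap.
Sofia starts before Priya ends → Priya and Sofia overlap.
Overlapping pairs: Felix & Ingrid, Felix & Priya, Ingrid & Priya, Ingrid & Sofia, Priya & Sofia — 5 in total.

5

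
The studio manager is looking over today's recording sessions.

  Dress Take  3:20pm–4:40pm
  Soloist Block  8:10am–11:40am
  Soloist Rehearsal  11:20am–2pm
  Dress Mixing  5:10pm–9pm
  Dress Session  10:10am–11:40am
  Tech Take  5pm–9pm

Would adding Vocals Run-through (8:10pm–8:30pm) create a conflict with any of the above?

Yes — it overlaps Dress Mixing, Tech Take

Soloist Block: ends 11:40am at or before Vocals Run-through starts 8:10pm → clear.
Dress Session: ends 11:40am at or before Vocals Run-through starts 8:10pm → clear.
Soloist Rehearsal: ends 2pm at or before Vocals Run-through starts 8:10pm → clear.
Dress Take: ends 4:40pm at or before Vocals Run-through starts 8:10pm → clear.
Tech Take: starts 5pm before Vocals Run-through ends 8:30pm, and ends 9pm after Vocals Run-through starts 8:10pm → overlap.
Dress Mixing: starts 5:10pm before Vocals Run-through ends 8:30pm, and ends 9pm after Vocals Run-through starts 8:10pm → overlap.
Vocals Run-through overlaps Tech Take, Dress Mixing.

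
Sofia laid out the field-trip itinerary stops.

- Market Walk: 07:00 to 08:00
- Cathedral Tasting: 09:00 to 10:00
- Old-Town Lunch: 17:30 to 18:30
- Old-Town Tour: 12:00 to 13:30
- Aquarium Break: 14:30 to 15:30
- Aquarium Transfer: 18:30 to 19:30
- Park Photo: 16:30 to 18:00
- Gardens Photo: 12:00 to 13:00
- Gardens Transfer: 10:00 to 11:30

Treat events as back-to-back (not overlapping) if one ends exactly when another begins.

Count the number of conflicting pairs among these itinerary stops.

Sorted by start: Market Walk, Cathedral Tasting, Gardens Transfer, Gardens Photo, Old-Town Tour, Aquarium Break, Park Photo, Old-Town Lunch, Aquarium Transfer.
Cathedral Tasting starts after Market Walk ends, so nothing later overlaps Market Walk either.
Gardens Transfer starts exactly when Cathedral Tasting ends (back-to-back, no overlap), so nothing later overlaps Cathedral Tasting either.
Gardens Photo starts after Gardens Transfer ends, so nothing later overlaps Gardens Transfer either.
Old-Town Tour starts before Gardens Photo ends → Gardens Photo and Old-Town Tour overlap.
Aquarium Break starts after Gardens Photo ends, so nothing later overlaps Gardens Photo either.
Aquarium Break starts after Old-Town Tour ends, so nothing later overlaps Old-Town Tour either.
Park Photo starts after Aquarium Break ends, so nothing later overlaps Aquarium Break either.
Old-Town Lunch starts before Park Photo ends → Park Photo and Old-Town Lunch overlap.
Aquarium Transfer starts after Park Photo ends.
Aquarium Transfer starts exactly when Old-Town Lunch ends (back-to-back, no overlap).
Overlapping pairs: Gardens Photo & Old-Town Tour, Old-Town Lunch & Park Photo — 2 in total.

2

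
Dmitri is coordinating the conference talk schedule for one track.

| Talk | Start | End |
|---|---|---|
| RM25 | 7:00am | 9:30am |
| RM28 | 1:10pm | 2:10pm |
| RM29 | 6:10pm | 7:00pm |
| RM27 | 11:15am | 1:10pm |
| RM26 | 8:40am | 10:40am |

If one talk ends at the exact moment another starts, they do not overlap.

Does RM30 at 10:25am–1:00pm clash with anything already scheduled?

Yes — it overlaps RM26, RM27

RM25: ends 9:30am at or before RM30 starts 10:25am → clear.
RM26: starts 8:40am before RM30 ends 1:00pm, and ends 10:40am after RM30 starts 10:25am → overlap.
RM27: starts 11:15am before RM30 ends 1:00pm, and ends 1:10pm after RM30 starts 10:25am → overlap.
RM28: starts 1:10pm at or after RM30 ends 1:00pm → clear.
RM29: starts 6:10pm at or after RM30 ends 1:00pm → clear.
RM30 overlaps RM26, RM27.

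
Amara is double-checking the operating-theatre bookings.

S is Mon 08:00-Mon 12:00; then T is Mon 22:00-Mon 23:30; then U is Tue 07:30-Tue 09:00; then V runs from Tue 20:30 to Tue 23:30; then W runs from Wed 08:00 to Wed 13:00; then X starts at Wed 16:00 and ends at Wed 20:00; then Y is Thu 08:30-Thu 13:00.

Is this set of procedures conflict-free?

Sorted by start: S, T, U, V, W, X, Y.
T starts after S ends — done with S.
U starts after T ends — done with T.
V starts after U ends — done with U.
W starts after V ends — done with V.
X starts after W ends — done with W.
Y starts after X ends.
Every pair is clear; the schedule has no overlaps.

Yes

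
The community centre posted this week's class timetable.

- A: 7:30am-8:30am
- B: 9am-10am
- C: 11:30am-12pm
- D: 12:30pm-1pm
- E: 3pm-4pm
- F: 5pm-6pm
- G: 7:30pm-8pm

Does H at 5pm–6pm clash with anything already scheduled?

Yes — it overlaps F

A: ends 8:30am at or before H starts 5pm → clear.
B: ends 10am at or before H starts 5pm → clear.
C: ends 12pm at or before H starts 5pm → clear.
D: ends 1pm at or before H starts 5pm → clear.
E: ends 4pm at or before H starts 5pm → clear.
F: starts 5pm before H ends 6pm, and ends 6pm after H starts 5pm → overlap.
G: starts 7:30pm at or after H ends 6pm → clear.
H overlaps F.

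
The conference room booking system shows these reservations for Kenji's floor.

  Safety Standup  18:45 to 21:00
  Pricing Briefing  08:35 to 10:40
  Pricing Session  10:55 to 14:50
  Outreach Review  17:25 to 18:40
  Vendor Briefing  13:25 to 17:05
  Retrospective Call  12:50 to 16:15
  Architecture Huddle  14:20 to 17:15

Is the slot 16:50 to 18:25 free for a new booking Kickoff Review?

No — it overlaps Architecture Huddle, Outreach Review, Vendor Briefing

Pricing Briefing: ends 10:40 at or before Kickoff Review starts 16:50 → clear.
Pricing Session: ends 14:50 at or before Kickoff Review starts 16:50 → clear.
Retrospective Call: ends 16:15 at or before Kickoff Review starts 16:50 → clear.
Vendor Briefing: starts 13:25 before Kickoff Review ends 18:25, and ends 17:05 after Kickoff Review starts 16:50 → overlap.
Architecture Huddle: starts 14:20 before Kickoff Review ends 18:25, and ends 17:15 after Kickoff Review starts 16:50 → overlap.
Outreach Review: starts 17:25 before Kickoff Review ends 18:25, and ends 18:40 after Kickoff Review starts 16:50 → overlap.
Safety Standup: starts 18:45 at or after Kickoff Review ends 18:25 → clear.
Kickoff Review overlaps Architecture Huddle, Vendor Briefing, Outreach Review.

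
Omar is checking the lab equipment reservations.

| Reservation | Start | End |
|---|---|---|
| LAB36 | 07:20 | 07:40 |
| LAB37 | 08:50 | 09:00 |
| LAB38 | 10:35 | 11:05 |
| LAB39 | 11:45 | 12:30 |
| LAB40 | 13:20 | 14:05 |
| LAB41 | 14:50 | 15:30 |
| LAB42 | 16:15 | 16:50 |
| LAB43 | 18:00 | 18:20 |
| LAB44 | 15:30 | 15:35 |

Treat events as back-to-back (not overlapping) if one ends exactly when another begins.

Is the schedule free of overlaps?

Sorted by start: LAB36, LAB37, LAB38, LAB39, LAB40, LAB41, LAB44, LAB42, LAB43.
LAB37 starts after LAB36 ends, so nothing later overlaps LAB36 either.
LAB38 starts after LAB37 ends, so nothing later overlaps LAB37 either.
LAB39 starts after LAB38 ends, so nothing later overlaps LAB38 either.
LAB40 starts after LAB39 ends, so nothing later overlaps LAB39 either.
LAB41 starts after LAB40 ends, so nothing later overlaps LAB40 either.
LAB44 starts exactly when LAB41 ends (back-to-back, no overlap), so nothing later overlaps LAB41 either.
LAB42 starts after LAB44 ends, so nothing later overlaps LAB44 either.
LAB43 starts after LAB42 ends.
Every pair is clear; the schedule has no overlaps.

Yes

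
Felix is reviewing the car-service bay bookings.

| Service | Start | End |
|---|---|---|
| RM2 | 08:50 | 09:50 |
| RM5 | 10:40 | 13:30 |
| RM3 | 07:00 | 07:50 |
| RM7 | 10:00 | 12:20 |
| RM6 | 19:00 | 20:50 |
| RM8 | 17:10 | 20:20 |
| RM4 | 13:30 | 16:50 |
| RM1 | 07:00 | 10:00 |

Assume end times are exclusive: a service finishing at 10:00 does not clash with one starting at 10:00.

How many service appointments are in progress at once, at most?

Sweep the timeline, counting +1 at each start and −1 at each end (ends before starts at a tie):
07:00 start RM1 → 1
07:00 start RM3 → 2
07:50 end RM3 → 1
08:50 start RM2 → 2
09:50 end RM2 → 1
10:00 end RM1 → 0
10:00 start RM7 → 1
10:40 start RM5 → 2
12:20 end RM7 → 1
13:30 end RM5 → 0
13:30 start RM4 → 1
16:50 end RM4 → 0
17:10 start RM8 → 1
19:00 start RM6 → 2
20:20 end RM8 → 1
20:50 end RM6 → 0
Peak is 2, at 07:00 (RM1, RM3).

2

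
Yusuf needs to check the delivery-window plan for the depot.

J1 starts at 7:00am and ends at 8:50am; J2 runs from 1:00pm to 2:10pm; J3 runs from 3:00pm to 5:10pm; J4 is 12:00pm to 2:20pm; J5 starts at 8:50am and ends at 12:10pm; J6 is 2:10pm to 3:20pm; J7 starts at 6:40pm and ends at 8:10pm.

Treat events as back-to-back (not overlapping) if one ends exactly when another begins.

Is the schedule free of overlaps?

No

Sorted by start: J1, J5, J4, J2, J6, J3, J7.
J5 starts exactly when J1 ends (back-to-back, no overlap) — done with J1.
J4 starts before J5 ends → J5 and J4 overlap.
That's a conflict, so the schedule is not conflict-free.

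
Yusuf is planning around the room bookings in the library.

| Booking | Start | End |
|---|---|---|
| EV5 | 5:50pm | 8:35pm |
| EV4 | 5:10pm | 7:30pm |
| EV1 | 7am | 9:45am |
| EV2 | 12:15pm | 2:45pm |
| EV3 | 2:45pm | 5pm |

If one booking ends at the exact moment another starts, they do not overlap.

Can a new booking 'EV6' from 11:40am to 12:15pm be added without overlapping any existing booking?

EV1: ends 9:45am at or before EV6 starts 11:40am → clear.
EV2: starts 12:15pm at or after EV6 ends 12:15pm → clear.
EV3: starts 2:45pm at or after EV6 ends 12:15pm → clear.
EV4: starts 5:10pm at or after EV6 ends 12:15pm → clear.
EV5: starts 5:50pm at or after EV6 ends 12:15pm → clear.

Yes — the slot is free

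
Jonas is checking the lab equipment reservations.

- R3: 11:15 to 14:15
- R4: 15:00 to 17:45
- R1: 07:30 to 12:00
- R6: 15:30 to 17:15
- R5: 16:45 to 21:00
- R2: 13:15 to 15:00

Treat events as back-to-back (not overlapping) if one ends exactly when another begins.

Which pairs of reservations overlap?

Sorted by start: R1, R3, R2, R4, R6, R5.
R3 starts before R1 ends → R1 and R3 overlap.
R2 starts after R1 ends — done with R1.
R2 starts before R3 ends → R3 and R2 overlap.
R4 starts after R3 ends — done with R3.
R4 starts exactly when R2 ends (back-to-back, no overlap) — done with R2.
R6 starts before R4 ends → R4 and R6 overlap.
R5 starts before R4 ends → R4 and R5 overlap.
R5 starts before R6 ends → R6 and R5 overlap.

R1 & R3, R2 & R3, R4 & R5, R4 & R6, R5 & R6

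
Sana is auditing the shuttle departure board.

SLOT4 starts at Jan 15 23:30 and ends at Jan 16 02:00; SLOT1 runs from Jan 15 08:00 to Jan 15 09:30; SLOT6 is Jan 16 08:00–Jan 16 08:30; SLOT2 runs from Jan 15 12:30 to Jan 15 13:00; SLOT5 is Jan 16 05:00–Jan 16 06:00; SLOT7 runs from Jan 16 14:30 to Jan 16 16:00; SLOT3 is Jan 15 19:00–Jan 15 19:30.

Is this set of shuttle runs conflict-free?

Sorted by start: SLOT1, SLOT2, SLOT3, SLOT4, SLOT5, SLOT6, SLOT7.
SLOT2 starts after SLOT1 ends, so SLOT1 has no further overlaps.
SLOT3 starts after SLOT2 ends, so SLOT2 has no further overlaps.
SLOT4 starts after SLOT3 ends, so SLOT3 has no further overlaps.
SLOT5 starts after SLOT4 ends, so SLOT4 has no further overlaps.
SLOT6 starts after SLOT5 ends, so SLOT5 has no further overlaps.
SLOT7 starts after SLOT6 ends.
Every pair is clear; the schedule has no overlaps.

Yes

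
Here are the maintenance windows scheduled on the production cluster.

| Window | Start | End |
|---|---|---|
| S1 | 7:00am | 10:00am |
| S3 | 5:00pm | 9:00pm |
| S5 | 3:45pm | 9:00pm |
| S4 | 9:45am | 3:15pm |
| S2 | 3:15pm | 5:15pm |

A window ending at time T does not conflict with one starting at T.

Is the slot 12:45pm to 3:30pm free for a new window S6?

S1: ends 10:00am at or before S6 starts 12:45pm → clear.
S4: starts 9:45am before S6 ends 3:30pm, and ends 3:15pm after S6 starts 12:45pm → overlap.
S2: starts 3:15pm before S6 ends 3:30pm, and ends 5:15pm after S6 starts 12:45pm → overlap.
S5: starts 3:45pm at or after S6 ends 3:30pm → clear.
S3: starts 5:00pm at or after S6 ends 3:30pm → clear.
S6 overlaps S2, S4.

No — it overlaps S2, S4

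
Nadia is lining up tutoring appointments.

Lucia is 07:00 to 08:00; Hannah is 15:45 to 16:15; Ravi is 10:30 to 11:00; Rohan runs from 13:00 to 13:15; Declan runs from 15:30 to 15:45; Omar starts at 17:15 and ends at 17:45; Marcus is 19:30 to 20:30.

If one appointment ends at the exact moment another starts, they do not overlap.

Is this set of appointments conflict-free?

Sorted by start: Lucia, Ravi, Rohan, Declan, Hannah, Omar, Marcus.
Ravi starts after Lucia ends, so Lucia has no further overlaps.
Rohan starts after Ravi ends, so Ravi has no further overlaps.
Declan starts after Rohan ends, so Rohan has no further overlaps.
Hannah starts exactly when Declan ends (back-to-back, no overlap), so Declan has no further overlaps.
Omar starts after Hannah ends, so Hannah has no further overlaps.
Marcus starts after Omar ends.
Every pair is clear; the schedule has no overlaps.

Yes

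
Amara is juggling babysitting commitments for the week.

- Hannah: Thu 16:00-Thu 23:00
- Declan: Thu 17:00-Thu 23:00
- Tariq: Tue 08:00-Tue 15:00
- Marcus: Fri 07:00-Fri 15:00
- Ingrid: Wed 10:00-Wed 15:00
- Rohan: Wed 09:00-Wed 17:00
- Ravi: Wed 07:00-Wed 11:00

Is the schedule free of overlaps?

Two intervals overlap when each starts before the other ends.
Sorted by start: Tariq, Ravi, Rohan, Ingrid, Hannah, Declan, Marcus.
Ravi starts after Tariq ends, so nothing later overlaps Tariq either.
Rohan starts before Ravi ends → Ravi and Rohan overlap.
That's a conflict, so the schedule is not conflict-free.

No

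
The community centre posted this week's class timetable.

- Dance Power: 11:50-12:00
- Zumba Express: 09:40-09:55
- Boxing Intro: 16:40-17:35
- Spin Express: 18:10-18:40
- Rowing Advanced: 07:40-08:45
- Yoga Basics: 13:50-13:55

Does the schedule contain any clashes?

No

Two intervals overlap when each starts before the other ends.
Sorted by start: Rowing Advanced, Zumba Express, Dance Power, Yoga Basics, Boxing Intro, Spin Express.
Zumba Express starts after Rowing Advanced ends — done with Rowing Advanced.
Dance Power starts after Zumba Express ends — done with Zumba Express.
Yoga Basics starts after Dance Power ends — done with Dance Power.
Boxing Intro starts after Yoga Basics ends — done with Yoga Basics.
Spin Express starts after Boxing Intro ends.
Every pair is clear; the schedule has no overlaps.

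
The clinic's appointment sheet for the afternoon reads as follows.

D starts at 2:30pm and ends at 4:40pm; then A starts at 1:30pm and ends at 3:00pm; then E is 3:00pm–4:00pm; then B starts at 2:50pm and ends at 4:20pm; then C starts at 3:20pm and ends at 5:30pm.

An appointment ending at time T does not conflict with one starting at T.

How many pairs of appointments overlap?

Two intervals overlap when each starts before the other ends.
Sorted by start: A, D, B, E, C.
D starts before A ends → A and D overlap.
B starts before A ends → A and B overlap.
E starts exactly when A ends (back-to-back, no overlap) — done with A.
B starts before D ends → D and B overlap.
E starts before D ends → D and E overlap.
C starts before D ends → D and C overlap.
E starts before B ends → B and E overlap.
C starts before B ends → B and C overlap.
C starts before E ends → E and C overlap.
Overlapping pairs: A & B, A & D, B & C, B & D, B & E, C & D, C & E, D & E — 8 in total.

8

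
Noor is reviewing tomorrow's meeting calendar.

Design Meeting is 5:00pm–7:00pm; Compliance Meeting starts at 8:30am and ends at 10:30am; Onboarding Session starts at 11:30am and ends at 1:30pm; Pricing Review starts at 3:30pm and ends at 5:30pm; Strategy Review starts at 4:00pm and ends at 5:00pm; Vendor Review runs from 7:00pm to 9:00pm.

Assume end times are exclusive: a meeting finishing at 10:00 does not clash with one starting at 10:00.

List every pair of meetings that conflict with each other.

Check each pair: they overlap iff neither finishes before the other starts.
Sorted by start: Compliance Meeting, Onboarding Session, Pricing Review, Strategy Review, Design Meeting, Vendor Review.
Onboarding Session starts after Compliance Meeting ends — done with Compliance Meeting.
Pricing Review starts after Onboarding Session ends — done with Onboarding Session.
Strategy Review starts before Pricing Review ends → Pricing Review and Strategy Review overlap.
Design Meeting starts before Pricing Review ends → Pricing Review and Design Meeting overlap.
Vendor Review starts after Pricing Review ends.
Design Meeting starts exactly when Strategy Review ends (back-to-back, no overlap) — done with Strategy Review.
Vendor Review starts exactly when Design Meeting ends (back-to-back, no overlap).

Design Meeting & Pricing Review, Pricing Review & Strategy Review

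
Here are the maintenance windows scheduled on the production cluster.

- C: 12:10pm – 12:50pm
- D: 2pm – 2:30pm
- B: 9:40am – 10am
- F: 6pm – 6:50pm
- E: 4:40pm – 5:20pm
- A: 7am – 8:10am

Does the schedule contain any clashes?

No

Check each pair: they overlap iff neither finishes before the other starts.
Sorted by start: A, B, C, D, E, F.
B starts after A ends, so nothing later overlaps A either.
C starts after B ends, so nothing later overlaps B either.
D starts after C ends, so nothing later overlaps C either.
E starts after D ends, so nothing later overlaps D either.
F starts after E ends.
Every pair is clear; the schedule has no overlaps.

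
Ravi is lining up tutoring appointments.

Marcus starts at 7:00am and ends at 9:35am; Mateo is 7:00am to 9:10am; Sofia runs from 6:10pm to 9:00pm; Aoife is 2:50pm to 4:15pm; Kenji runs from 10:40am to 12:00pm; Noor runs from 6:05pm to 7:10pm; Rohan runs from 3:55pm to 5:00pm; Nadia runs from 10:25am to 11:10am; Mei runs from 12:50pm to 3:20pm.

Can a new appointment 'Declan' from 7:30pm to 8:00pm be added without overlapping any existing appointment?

Marcus: ends 9:35am at or before Declan starts 7:30pm → clear.
Mateo: ends 9:10am at or before Declan starts 7:30pm → clear.
Nadia: ends 11:10am at or before Declan starts 7:30pm → clear.
Kenji: ends 12:00pm at or before Declan starts 7:30pm → clear.
Mei: ends 3:20pm at or before Declan starts 7:30pm → clear.
Aoife: ends 4:15pm at or before Declan starts 7:30pm → clear.
Rohan: ends 5:00pm at or before Declan starts 7:30pm → clear.
Noor: ends 7:10pm at or before Declan starts 7:30pm → clear.
Sofia: starts 6:10pm before Declan ends 8:00pm, and ends 9:00pm after Declan starts 7:30pm → overlap.
Declan overlaps Sofia.

No — it overlaps Sofia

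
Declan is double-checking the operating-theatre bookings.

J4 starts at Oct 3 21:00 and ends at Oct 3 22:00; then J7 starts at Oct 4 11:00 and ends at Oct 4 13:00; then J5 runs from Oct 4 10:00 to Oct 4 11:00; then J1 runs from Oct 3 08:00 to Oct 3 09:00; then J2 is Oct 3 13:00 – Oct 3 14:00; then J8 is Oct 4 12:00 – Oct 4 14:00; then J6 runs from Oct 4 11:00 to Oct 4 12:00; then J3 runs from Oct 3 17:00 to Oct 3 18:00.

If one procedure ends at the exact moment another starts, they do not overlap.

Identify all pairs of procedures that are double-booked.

J6 & J7, J7 & J8

Two intervals overlap when each starts before the other ends.
Sorted by start: J1, J2, J3, J4, J5, J6, J7, J8.
J2 starts after J1 ends — done with J1.
J3 starts after J2 ends — done with J2.
J4 starts after J3 ends — done with J3.
J5 starts after J4 ends — done with J4.
J6 starts exactly when J5 ends (back-to-back, no overlap) — done with J5.
J7 starts before J6 ends → J6 and J7 overlap.
J8 starts exactly when J6 ends (back-to-back, no overlap).
J8 starts before J7 ends → J7 and J8 overlap.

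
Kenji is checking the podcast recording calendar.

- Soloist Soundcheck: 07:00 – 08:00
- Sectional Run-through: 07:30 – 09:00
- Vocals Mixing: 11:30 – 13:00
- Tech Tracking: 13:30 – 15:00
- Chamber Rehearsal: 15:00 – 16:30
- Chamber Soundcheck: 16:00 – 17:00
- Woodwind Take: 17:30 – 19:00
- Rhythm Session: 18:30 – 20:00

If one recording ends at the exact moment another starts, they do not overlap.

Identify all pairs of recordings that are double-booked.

Check each pair: they overlap iff neither finishes before the other starts.
Sorted by start: Soloist Soundcheck, Sectional Run-through, Vocals Mixing, Tech Tracking, Chamber Rehearsal, Chamber Soundcheck, Woodwind Take, Rhythm Session.
Sectional Run-through starts before Soloist Soundcheck ends → Soloist Soundcheck and Sectional Run-through overlap.
Vocals Mixing starts after Soloist Soundcheck ends, so Soloist Soundcheck has no further overlaps.
Vocals Mixing starts after Sectional Run-through ends, so Sectional Run-through has no further overlaps.
Tech Tracking starts after Vocals Mixing ends, so Vocals Mixing has no further overlaps.
Chamber Rehearsal starts exactly when Tech Tracking ends (back-to-back, no overlap), so Tech Tracking has no further overlaps.
Chamber Soundcheck starts before Chamber Rehearsal ends → Chamber Rehearsal and Chamber Soundcheck overlap.
Woodwind Take starts after Chamber Rehearsal ends, so Chamber Rehearsal has no further overlaps.
Woodwind Take starts after Chamber Soundcheck ends, so Chamber Soundcheck has no further overlaps.
Rhythm Session starts before Woodwind Take ends → Woodwind Take and Rhythm Session overlap.

Chamber Rehearsal & Chamber Soundcheck, Rhythm Session & Woodwind Take, Sectional Run-through & Soloist Soundcheck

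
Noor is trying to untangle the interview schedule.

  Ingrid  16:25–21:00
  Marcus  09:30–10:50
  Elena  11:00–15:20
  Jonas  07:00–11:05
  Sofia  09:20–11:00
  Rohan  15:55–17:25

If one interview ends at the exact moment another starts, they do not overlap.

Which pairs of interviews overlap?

Sorted by start: Jonas, Sofia, Marcus, Elena, Rohan, Ingrid.
Sofia starts before Jonas ends → Jonas and Sofia overlap.
Marcus starts before Jonas ends → Jonas and Marcus overlap.
Elena starts before Jonas ends → Jonas and Elena overlap.
Rohan starts after Jonas ends; Jonas is clear from here.
Marcus starts before Sofia ends → Sofia and Marcus overlap.
Elena starts exactly when Sofia ends (back-to-back, no overlap); Sofia is clear from here.
Elena starts after Marcus ends; Marcus is clear from here.
Rohan starts after Elena ends; Elena is clear from here.
Ingrid starts before Rohan ends → Rohan and Ingrid overlap.

Elena & Jonas, Ingrid & Rohan, Jonas & Marcus, Jonas & Sofia, Marcus & Sofia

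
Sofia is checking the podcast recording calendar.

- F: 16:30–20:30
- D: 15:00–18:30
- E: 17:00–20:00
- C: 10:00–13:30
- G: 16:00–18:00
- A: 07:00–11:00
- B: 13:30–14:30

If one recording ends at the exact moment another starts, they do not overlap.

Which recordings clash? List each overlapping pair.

Sorted by start: A, C, B, D, G, F, E.
C starts before A ends → A and C overlap.
B starts after A ends — done with A.
B starts exactly when C ends (back-to-back, no overlap) — done with C.
D starts after B ends — done with B.
G starts before D ends → D and G overlap.
F starts before D ends → D and F overlap.
E starts before D ends → D and E overlap.
F starts before G ends → G and F overlap.
E starts before G ends → G and E overlap.
E starts before F ends → F and E overlap.

A & C, D & E, D & F, D & G, E & F, E & G, F & G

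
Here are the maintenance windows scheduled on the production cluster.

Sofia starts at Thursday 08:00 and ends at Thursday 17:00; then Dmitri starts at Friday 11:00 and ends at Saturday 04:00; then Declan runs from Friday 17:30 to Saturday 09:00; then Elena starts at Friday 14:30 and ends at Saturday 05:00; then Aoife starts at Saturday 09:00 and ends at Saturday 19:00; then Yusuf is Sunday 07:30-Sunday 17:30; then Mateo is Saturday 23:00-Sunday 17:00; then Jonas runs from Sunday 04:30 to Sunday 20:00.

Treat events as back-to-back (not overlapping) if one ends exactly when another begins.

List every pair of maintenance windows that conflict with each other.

Two intervals overlap when each starts before the other ends.
Sorted by start: Sofia, Dmitri, Elena, Declan, Aoife, Mateo, Jonas, Yusuf.
Dmitri starts after Sofia ends; Sofia is clear from here.
Elena starts before Dmitri ends → Dmitri and Elena overlap.
Declan starts before Dmitri ends → Dmitri and Declan overlap.
Aoife starts after Dmitri ends; Dmitri is clear from here.
Declan starts before Elena ends → Elena and Declan overlap.
Aoife starts after Elena ends; Elena is clear from here.
Aoife starts exactly when Declan ends (back-to-back, no overlap); Declan is clear from here.
Mateo starts after Aoife ends; Aoife is clear from here.
Jonas starts before Mateo ends → Mateo and Jonas overlap.
Yusuf starts before Mateo ends → Mateo and Yusuf overlap.
Yusuf starts before Jonas ends → Jonas and Yusuf overlap.

Declan & Dmitri, Declan & Elena, Dmitri & Elena, Jonas & Mateo, Jonas & Yusuf, Mateo & Yusuf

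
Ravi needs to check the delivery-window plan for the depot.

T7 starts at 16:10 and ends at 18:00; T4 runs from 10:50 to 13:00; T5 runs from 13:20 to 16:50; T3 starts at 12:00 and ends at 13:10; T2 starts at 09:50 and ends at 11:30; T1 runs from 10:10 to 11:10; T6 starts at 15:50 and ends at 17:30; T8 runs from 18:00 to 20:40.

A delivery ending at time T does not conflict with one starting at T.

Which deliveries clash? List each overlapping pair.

Two intervals overlap when each starts before the other ends.
Sorted by start: T2, T1, T4, T3, T5, T6, T7, T8.
T1 starts before T2 ends → T2 and T1 overlap.
T4 starts before T2 ends → T2 and T4 overlap.
T3 starts after T2 ends; T2 is clear from here.
T4 starts before T1 ends → T1 and T4 overlap.
T3 starts after T1 ends; T1 is clear from here.
T3 starts before T4 ends → T4 and T3 overlap.
T5 starts after T4 ends; T4 is clear from here.
T5 starts after T3 ends; T3 is clear from here.
T6 starts before T5 ends → T5 and T6 overlap.
T7 starts before T5 ends → T5 and T7 overlap.
T8 starts after T5 ends.
T7 starts before T6 ends → T6 and T7 overlap.
T8 starts after T6 ends.
T8 starts exactly when T7 ends (back-to-back, no overlap).

T1 & T2, T1 & T4, T2 & T4, T3 & T4, T5 & T6, T5 & T7, T6 & T7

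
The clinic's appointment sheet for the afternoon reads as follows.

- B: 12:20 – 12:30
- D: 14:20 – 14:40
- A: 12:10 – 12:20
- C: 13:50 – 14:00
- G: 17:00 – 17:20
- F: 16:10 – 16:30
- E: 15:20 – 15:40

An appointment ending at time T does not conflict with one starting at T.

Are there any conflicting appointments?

Sorted by start: A, B, C, D, E, F, G.
B starts exactly when A ends (back-to-back, no overlap); A is clear from here.
C starts after B ends; B is clear from here.
D starts after C ends; C is clear from here.
E starts after D ends; D is clear from here.
F starts after E ends; E is clear from here.
G starts after F ends.
Every pair is clear; the schedule has no overlaps.

No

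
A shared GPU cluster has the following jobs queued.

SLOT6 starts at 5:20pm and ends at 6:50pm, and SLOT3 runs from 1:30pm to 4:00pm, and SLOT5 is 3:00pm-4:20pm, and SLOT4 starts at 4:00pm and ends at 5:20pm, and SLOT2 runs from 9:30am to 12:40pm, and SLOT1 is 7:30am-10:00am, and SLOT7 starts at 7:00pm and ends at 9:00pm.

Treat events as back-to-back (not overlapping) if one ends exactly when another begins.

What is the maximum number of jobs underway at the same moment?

Sort all start/end points and keep a running count:
7:30am start SLOT1 → 1
9:30am start SLOT2 → 2
10:00am end SLOT1 → 1
12:40pm end SLOT2 → 0
1:30pm start SLOT3 → 1
3:00pm start SLOT5 → 2
4:00pm end SLOT3 → 1
4:00pm start SLOT4 → 2
4:20pm end SLOT5 → 1
5:20pm end SLOT4 → 0
5:20pm start SLOT6 → 1
6:50pm end SLOT6 → 0
7:00pm start SLOT7 → 1
9:00pm end SLOT7 → 0
Peak is 2, at 9:30am (SLOT1, SLOT2).

2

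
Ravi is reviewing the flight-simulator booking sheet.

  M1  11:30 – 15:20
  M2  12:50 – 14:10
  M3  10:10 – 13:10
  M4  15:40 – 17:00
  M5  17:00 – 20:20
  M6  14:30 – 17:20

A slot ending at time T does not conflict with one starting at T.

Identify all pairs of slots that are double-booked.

Sorted by start: M3, M1, M2, M6, M4, M5.
M1 starts before M3 ends → M3 and M1 overlap.
M2 starts before M3 ends → M3 and M2 overlap.
M6 starts after M3 ends; M3 is clear from here.
M2 starts before M1 ends → M1 and M2 overlap.
M6 starts before M1 ends → M1 and M6 overlap.
M4 starts after M1 ends; M1 is clear from here.
M6 starts after M2 ends; M2 is clear from here.
M4 starts before M6 ends → M6 and M4 overlap.
M5 starts before M6 ends → M6 and M5 overlap.
M5 starts exactly when M4 ends (back-to-back, no overlap).

M1 & M2, M1 & M3, M1 & M6, M2 & M3, M4 & M6, M5 & M6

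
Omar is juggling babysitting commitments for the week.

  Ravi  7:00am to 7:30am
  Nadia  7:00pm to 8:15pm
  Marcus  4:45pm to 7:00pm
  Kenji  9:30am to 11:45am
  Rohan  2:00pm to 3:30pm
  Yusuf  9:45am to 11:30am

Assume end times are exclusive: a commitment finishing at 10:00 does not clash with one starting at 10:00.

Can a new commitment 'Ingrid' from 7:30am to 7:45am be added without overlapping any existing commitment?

Yes — the slot is free

Ravi: ends 7:30am at or before Ingrid starts 7:30am → clear.
Kenji: starts 9:30am at or after Ingrid ends 7:45am → clear.
Yusuf: starts 9:45am at or after Ingrid ends 7:45am → clear.
Rohan: starts 2:00pm at or after Ingrid ends 7:45am → clear.
Marcus: starts 4:45pm at or after Ingrid ends 7:45am → clear.
Nadia: starts 7:00pm at or after Ingrid ends 7:45am → clear.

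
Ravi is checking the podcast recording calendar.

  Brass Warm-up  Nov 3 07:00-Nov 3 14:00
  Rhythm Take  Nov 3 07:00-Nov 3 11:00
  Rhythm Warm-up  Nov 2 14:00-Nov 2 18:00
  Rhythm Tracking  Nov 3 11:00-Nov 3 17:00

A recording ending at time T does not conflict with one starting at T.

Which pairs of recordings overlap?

Sorted by start: Rhythm Warm-up, Rhythm Take, Brass Warm-up, Rhythm Tracking.
Rhythm Take starts after Rhythm Warm-up ends; Rhythm Warm-up is clear from here.
Brass Warm-up starts before Rhythm Take ends → Rhythm Take and Brass Warm-up overlap.
Rhythm Tracking starts exactly when Rhythm Take ends (back-to-back, no overlap).
Rhythm Tracking starts before Brass Warm-up ends → Brass Warm-up and Rhythm Tracking overlap.

Brass Warm-up & Rhythm Take, Brass Warm-up & Rhythm Tracking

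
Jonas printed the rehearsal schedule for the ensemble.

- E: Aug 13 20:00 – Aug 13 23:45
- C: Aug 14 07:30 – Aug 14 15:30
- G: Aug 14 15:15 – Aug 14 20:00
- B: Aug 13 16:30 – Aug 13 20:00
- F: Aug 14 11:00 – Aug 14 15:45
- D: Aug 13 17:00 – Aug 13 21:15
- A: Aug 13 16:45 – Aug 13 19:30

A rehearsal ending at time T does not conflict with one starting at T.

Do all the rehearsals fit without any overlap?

Check each pair: they overlap iff neither finishes before the other starts.
Sorted by start: B, A, D, E, C, F, G.
A starts before B ends → B and A overlap.
That's a conflict, so the schedule is not conflict-free.

No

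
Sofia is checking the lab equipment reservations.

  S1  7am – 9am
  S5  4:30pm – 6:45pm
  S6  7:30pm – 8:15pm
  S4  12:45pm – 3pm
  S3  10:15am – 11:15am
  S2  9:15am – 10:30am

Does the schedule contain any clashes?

Yes

Check each pair: they overlap iff neither finishes before the other starts.
Sorted by start: S1, S2, S3, S4, S5, S6.
S2 starts after S1 ends, so nothing later overlaps S1 either.
S3 starts before S2 ends → S2 and S3 overlap.
That's a conflict, so the schedule is not conflict-free.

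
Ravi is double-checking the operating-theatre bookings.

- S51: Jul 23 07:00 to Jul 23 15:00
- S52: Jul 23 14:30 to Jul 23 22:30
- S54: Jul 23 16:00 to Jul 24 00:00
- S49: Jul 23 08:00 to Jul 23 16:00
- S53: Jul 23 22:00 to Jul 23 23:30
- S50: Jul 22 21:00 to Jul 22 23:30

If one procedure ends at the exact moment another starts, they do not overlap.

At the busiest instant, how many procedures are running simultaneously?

3

Sweep the timeline, counting +1 at each start and −1 at each end (ends before starts at a tie):
Jul 22 21:00 start S50 → 1
Jul 22 23:30 end S50 → 0
Jul 23 07:00 start S51 → 1
Jul 23 08:00 start S49 → 2
Jul 23 14:30 start S52 → 3
Jul 23 15:00 end S51 → 2
Jul 23 16:00 end S49 → 1
Jul 23 16:00 start S54 → 2
Jul 23 22:00 start S53 → 3
Jul 23 22:30 end S52 → 2
Jul 23 23:30 end S53 → 1
Jul 24 00:00 end S54 → 0
Peak is 3, at Jul 23 14:30 (S49, S51, S52).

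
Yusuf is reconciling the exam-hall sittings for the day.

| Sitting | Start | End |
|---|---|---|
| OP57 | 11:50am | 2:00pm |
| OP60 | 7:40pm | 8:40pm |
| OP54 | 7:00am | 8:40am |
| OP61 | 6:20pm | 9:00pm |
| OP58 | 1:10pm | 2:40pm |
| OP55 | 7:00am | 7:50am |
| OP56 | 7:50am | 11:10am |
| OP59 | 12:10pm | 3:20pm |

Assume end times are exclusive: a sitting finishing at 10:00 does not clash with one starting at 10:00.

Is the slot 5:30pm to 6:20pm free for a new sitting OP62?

Yes — the slot is free

OP54: ends 8:40am at or before OP62 starts 5:30pm → clear.
OP55: ends 7:50am at or before OP62 starts 5:30pm → clear.
OP56: ends 11:10am at or before OP62 starts 5:30pm → clear.
OP57: ends 2:00pm at or before OP62 starts 5:30pm → clear.
OP59: ends 3:20pm at or before OP62 starts 5:30pm → clear.
OP58: ends 2:40pm at or before OP62 starts 5:30pm → clear.
OP61: starts 6:20pm at or after OP62 ends 6:20pm → clear.
OP60: starts 7:40pm at or after OP62 ends 6:20pm → clear.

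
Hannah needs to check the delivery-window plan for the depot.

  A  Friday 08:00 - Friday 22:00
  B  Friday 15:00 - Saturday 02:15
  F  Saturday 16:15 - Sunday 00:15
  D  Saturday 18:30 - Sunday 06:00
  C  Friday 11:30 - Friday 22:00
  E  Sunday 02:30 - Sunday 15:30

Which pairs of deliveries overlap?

A & B, A & C, B & C, D & E, D & F

Sorted by start: A, C, B, F, D, E.
C starts before A ends → A and C overlap.
B starts before A ends → A and B overlap.
F starts after A ends, so nothing later overlaps A either.
B starts before C ends → C and B overlap.
F starts after C ends, so nothing later overlaps C either.
F starts after B ends, so nothing later overlaps B either.
D starts before F ends → F and D overlap.
E starts after F ends.
E starts before D ends → D and E overlap.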